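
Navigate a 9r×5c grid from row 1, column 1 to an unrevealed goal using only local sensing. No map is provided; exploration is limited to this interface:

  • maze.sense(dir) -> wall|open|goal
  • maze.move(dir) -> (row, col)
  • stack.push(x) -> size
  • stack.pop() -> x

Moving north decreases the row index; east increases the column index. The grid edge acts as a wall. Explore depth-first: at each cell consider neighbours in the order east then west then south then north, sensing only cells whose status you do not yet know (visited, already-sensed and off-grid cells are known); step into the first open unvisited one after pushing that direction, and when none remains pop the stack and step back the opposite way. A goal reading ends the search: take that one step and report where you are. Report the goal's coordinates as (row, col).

% maze.sense east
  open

% stack.push east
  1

% maze.move east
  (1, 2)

% maze.sense east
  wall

% maze.sense south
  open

% stack.push south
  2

% maze.move south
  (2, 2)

% maze.sense east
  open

% stack.push east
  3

% maze.move east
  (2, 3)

% maze.sense east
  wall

% maze.sense south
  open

% stack.push south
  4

% maze.move south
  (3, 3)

% maze.sense east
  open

% stack.push east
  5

% maze.move east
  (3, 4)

% maze.sense south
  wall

% stack.pop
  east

% maze.move west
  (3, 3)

% maze.sense west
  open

% stack.push west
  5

% maze.move west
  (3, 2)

% maze.sense west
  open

% stack.push west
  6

% maze.move west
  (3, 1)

% maze.sense west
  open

% stack.push west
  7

% maze.move west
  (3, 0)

% maze.sense south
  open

% stack.push south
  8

% maze.move south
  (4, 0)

% maze.sense east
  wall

% maze.sense south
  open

% stack.push south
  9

% maze.move south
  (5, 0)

% maze.sense east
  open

% stack.push east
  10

% maze.move east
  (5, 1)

% maze.sense east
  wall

% maze.sense south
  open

% stack.push south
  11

% maze.move south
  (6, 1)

% maze.sense east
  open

% stack.push east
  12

% maze.move east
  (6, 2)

% maze.sense east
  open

% stack.push east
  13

% maze.move east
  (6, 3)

% maze.sense east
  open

% stack.push east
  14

% maze.move east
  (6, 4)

% maze.sense south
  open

% stack.push south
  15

% maze.move south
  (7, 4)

% maze.sense west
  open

% stack.push west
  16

% maze.move west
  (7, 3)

% maze.sense west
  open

% stack.push west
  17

% maze.move west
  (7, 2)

% maze.sense west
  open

% stack.push west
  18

% maze.move west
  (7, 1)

% maze.sense west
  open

% stack.push west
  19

% maze.move west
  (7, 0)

% maze.sense south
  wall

% maze.sense north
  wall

% stack.pop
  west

% maze.move east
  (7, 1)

% maze.sense south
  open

% stack.push south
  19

% maze.move south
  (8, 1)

% maze.sense east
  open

% stack.push east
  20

% maze.move east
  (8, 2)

% maze.sense east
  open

% stack.push east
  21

% maze.move east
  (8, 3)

% maze.sense east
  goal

% maze.move east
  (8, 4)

Answer: (8, 4)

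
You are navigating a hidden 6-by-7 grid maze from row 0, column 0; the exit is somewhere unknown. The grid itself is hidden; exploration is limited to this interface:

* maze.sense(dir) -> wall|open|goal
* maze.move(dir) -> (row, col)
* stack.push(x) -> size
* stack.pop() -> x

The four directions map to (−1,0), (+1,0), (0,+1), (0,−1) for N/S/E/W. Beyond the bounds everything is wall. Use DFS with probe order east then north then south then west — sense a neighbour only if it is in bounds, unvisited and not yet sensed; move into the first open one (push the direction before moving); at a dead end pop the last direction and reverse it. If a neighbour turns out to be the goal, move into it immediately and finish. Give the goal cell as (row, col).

·→ maze.sense(dir→east)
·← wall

·→ maze.sense(dir→south)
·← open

·→ stack.push(x→south)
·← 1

·→ maze.move(dir→south)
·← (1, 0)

·→ maze.sense(dir→east)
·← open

·→ stack.push(x→east)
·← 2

·→ maze.move(dir→east)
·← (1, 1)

·→ maze.sense(dir→east)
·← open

·→ stack.push(x→east)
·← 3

·→ maze.move(dir→east)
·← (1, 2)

·→ maze.sense(dir→east)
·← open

·→ stack.push(x→east)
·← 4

·→ maze.move(dir→east)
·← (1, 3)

·→ maze.sense(dir→east)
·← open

·→ stack.push(x→east)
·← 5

·→ maze.move(dir→east)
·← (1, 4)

·→ maze.sense(dir→east)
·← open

·→ stack.push(x→east)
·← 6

·→ maze.move(dir→east)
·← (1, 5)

·→ maze.sense(dir→east)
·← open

·→ stack.push(x→east)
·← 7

·→ maze.move(dir→east)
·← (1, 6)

·→ maze.sense(dir→north)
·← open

·→ stack.push(x→north)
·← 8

·→ maze.move(dir→north)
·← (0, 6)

·→ maze.sense(dir→west)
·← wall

·→ stack.pop()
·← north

·→ maze.move(dir→south)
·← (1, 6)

·→ maze.sense(dir→south)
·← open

·→ stack.push(x→south)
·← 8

·→ maze.move(dir→south)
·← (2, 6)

·→ maze.sense(dir→south)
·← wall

·→ maze.sense(dir→west)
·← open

·→ stack.push(x→west)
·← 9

·→ maze.move(dir→west)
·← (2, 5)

·→ maze.sense(dir→south)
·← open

·→ stack.push(x→south)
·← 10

·→ maze.move(dir→south)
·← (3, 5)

·→ maze.sense(dir→south)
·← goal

·→ maze.move(dir→south)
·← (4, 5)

Answer: (4, 5)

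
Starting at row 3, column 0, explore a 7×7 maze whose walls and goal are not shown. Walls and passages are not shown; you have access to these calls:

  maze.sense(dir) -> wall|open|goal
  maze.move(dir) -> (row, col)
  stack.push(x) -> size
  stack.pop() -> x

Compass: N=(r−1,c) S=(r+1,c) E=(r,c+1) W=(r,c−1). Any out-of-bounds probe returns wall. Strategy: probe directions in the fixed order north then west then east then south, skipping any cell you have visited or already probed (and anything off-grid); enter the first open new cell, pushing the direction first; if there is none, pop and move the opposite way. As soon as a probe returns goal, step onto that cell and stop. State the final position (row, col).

$ sense north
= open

$ push north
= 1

$ move north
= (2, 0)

$ sense north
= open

$ push north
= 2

$ move north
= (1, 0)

$ sense north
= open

$ push north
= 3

$ move north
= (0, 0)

$ sense east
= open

$ push east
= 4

$ move east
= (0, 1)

$ sense east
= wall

$ sense south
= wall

$ pop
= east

$ move west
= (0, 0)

$ pop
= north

$ move south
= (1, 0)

$ pop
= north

$ move south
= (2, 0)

$ sense east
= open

$ push east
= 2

$ move east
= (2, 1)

$ sense east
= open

$ push east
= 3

$ move east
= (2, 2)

$ sense north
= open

$ push north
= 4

$ move north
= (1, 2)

$ sense east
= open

$ push east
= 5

$ move east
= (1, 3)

$ sense north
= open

$ push north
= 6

$ move north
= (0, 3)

$ sense east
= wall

$ pop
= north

$ move south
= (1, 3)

$ sense east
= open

$ push east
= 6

$ move east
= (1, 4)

$ sense east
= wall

$ sense south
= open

$ push south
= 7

$ move south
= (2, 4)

$ sense west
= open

$ push west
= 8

$ move west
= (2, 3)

$ sense south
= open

$ push south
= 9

$ move south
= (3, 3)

$ sense west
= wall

$ sense east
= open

$ push east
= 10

$ move east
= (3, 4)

$ sense east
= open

$ push east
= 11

$ move east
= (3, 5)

$ sense north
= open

$ push north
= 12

$ move north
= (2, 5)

$ sense east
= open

$ push east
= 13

$ move east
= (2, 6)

$ sense north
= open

$ push north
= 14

$ move north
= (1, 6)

$ sense north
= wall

$ pop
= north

$ move south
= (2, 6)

$ sense south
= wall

$ pop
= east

$ move west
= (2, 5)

$ pop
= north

$ move south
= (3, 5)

$ sense south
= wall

$ pop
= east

$ move west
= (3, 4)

$ sense south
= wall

$ pop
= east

$ move west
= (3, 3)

$ sense south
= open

$ push south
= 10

$ move south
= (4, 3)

$ sense west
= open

$ push west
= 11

$ move west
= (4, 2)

$ sense west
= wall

$ sense south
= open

$ push south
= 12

$ move south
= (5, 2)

$ sense west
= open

$ push west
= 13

$ move west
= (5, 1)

$ sense west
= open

$ push west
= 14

$ move west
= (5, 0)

$ sense north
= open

$ push north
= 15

$ move north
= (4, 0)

$ pop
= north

$ move south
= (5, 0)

$ sense south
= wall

$ pop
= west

$ move east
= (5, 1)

$ sense south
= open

$ push south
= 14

$ move south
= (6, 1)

$ sense east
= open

$ push east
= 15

$ move east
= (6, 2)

$ sense east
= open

$ push east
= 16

$ move east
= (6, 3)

$ sense north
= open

$ push north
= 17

$ move north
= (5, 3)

$ sense east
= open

$ push east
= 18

$ move east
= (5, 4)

$ sense east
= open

$ push east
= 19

$ move east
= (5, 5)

$ sense east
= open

$ push east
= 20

$ move east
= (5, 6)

$ sense north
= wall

$ sense south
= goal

$ move south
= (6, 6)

Answer: (6, 6)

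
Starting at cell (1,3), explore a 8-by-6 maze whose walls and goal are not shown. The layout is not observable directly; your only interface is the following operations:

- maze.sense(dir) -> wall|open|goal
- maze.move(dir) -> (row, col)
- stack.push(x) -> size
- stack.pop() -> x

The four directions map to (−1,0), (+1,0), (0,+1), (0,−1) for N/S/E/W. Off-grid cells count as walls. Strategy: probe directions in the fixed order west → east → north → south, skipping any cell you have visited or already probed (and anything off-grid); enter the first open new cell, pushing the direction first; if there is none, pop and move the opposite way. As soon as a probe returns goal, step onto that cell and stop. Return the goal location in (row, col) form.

>> maze.sense(dir→west)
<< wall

>> maze.sense(dir→east)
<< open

>> stack.push(x→east)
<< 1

>> maze.move(dir→east)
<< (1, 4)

>> maze.sense(dir→east)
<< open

>> stack.push(x→east)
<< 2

>> maze.move(dir→east)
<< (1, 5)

>> maze.sense(dir→north)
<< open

>> stack.push(x→north)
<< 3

>> maze.move(dir→north)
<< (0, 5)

>> maze.sense(dir→west)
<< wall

>> stack.pop()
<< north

>> maze.move(dir→south)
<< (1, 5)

>> maze.sense(dir→south)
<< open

>> stack.push(x→south)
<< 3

>> maze.move(dir→south)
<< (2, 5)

>> maze.sense(dir→west)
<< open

>> stack.push(x→west)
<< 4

>> maze.move(dir→west)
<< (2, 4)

>> maze.sense(dir→west)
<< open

>> stack.push(x→west)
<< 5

>> maze.move(dir→west)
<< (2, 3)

>> maze.sense(dir→west)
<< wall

>> maze.sense(dir→south)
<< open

>> stack.push(x→south)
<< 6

>> maze.move(dir→south)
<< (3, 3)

>> maze.sense(dir→west)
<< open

>> stack.push(x→west)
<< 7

>> maze.move(dir→west)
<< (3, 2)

>> maze.sense(dir→west)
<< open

>> stack.push(x→west)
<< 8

>> maze.move(dir→west)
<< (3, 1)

>> maze.sense(dir→west)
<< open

>> stack.push(x→west)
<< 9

>> maze.move(dir→west)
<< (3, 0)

>> maze.sense(dir→north)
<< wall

>> maze.sense(dir→south)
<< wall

>> stack.pop()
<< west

>> maze.move(dir→east)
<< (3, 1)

>> maze.sense(dir→north)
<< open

>> stack.push(x→north)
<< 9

>> maze.move(dir→north)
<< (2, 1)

>> maze.sense(dir→north)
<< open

>> stack.push(x→north)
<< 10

>> maze.move(dir→north)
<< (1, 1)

>> maze.sense(dir→west)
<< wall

>> maze.sense(dir→north)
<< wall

>> stack.pop()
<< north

>> maze.move(dir→south)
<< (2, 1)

>> stack.pop()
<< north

>> maze.move(dir→south)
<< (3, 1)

>> maze.sense(dir→south)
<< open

>> stack.push(x→south)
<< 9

>> maze.move(dir→south)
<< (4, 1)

>> maze.sense(dir→east)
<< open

>> stack.push(x→east)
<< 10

>> maze.move(dir→east)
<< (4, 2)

>> maze.sense(dir→east)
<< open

>> stack.push(x→east)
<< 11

>> maze.move(dir→east)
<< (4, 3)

>> maze.sense(dir→east)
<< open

>> stack.push(x→east)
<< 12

>> maze.move(dir→east)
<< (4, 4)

>> maze.sense(dir→east)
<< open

>> stack.push(x→east)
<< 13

>> maze.move(dir→east)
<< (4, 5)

>> maze.sense(dir→north)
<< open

>> stack.push(x→north)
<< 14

>> maze.move(dir→north)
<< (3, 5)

>> maze.sense(dir→west)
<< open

>> stack.push(x→west)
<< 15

>> maze.move(dir→west)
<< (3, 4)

>> stack.pop()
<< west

>> maze.move(dir→east)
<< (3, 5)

>> stack.pop()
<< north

>> maze.move(dir→south)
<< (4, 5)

>> maze.sense(dir→south)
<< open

>> stack.push(x→south)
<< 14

>> maze.move(dir→south)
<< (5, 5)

>> maze.sense(dir→west)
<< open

>> stack.push(x→west)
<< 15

>> maze.move(dir→west)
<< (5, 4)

>> maze.sense(dir→west)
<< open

>> stack.push(x→west)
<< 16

>> maze.move(dir→west)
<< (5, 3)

>> maze.sense(dir→west)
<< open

>> stack.push(x→west)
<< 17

>> maze.move(dir→west)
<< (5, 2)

>> maze.sense(dir→west)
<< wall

>> maze.sense(dir→south)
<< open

>> stack.push(x→south)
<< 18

>> maze.move(dir→south)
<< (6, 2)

>> maze.sense(dir→west)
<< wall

>> maze.sense(dir→east)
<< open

>> stack.push(x→east)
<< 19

>> maze.move(dir→east)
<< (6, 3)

>> maze.sense(dir→east)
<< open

>> stack.push(x→east)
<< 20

>> maze.move(dir→east)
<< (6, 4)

>> maze.sense(dir→east)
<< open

>> stack.push(x→east)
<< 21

>> maze.move(dir→east)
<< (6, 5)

>> maze.sense(dir→south)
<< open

>> stack.push(x→south)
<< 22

>> maze.move(dir→south)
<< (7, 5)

>> maze.sense(dir→west)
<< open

>> stack.push(x→west)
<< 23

>> maze.move(dir→west)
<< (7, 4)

>> maze.sense(dir→west)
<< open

>> stack.push(x→west)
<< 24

>> maze.move(dir→west)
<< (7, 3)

>> maze.sense(dir→west)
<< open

>> stack.push(x→west)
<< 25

>> maze.move(dir→west)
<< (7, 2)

>> maze.sense(dir→west)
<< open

>> stack.push(x→west)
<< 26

>> maze.move(dir→west)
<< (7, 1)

>> maze.sense(dir→west)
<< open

>> stack.push(x→west)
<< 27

>> maze.move(dir→west)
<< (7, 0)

>> maze.sense(dir→north)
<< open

>> stack.push(x→north)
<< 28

>> maze.move(dir→north)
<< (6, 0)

>> maze.sense(dir→north)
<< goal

>> maze.move(dir→north)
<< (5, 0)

Answer: (5, 0)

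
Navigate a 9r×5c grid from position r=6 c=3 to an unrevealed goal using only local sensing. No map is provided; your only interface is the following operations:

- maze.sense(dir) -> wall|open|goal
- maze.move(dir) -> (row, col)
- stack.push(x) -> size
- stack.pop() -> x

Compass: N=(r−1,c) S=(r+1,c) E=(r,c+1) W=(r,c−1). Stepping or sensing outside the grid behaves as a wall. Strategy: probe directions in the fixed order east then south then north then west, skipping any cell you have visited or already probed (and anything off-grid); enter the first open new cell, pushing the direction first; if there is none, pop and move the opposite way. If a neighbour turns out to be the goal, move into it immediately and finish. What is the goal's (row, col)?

==> maze.sense(dir: east)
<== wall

==> maze.sense(dir: south)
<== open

==> stack.push(x: south)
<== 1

==> maze.move(dir: south)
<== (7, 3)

==> maze.sense(dir: east)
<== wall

==> maze.sense(dir: south)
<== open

==> stack.push(x: south)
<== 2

==> maze.move(dir: south)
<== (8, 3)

==> maze.sense(dir: east)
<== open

==> stack.push(x: east)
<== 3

==> maze.move(dir: east)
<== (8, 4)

==> stack.pop()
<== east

==> maze.move(dir: west)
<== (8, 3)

==> maze.sense(dir: west)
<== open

==> stack.push(x: west)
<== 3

==> maze.move(dir: west)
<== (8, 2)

==> maze.sense(dir: north)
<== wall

==> maze.sense(dir: west)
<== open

==> stack.push(x: west)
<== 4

==> maze.move(dir: west)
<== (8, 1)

==> maze.sense(dir: north)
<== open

==> stack.push(x: north)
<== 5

==> maze.move(dir: north)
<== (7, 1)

==> maze.sense(dir: north)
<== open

==> stack.push(x: north)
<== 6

==> maze.move(dir: north)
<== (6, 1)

==> maze.sense(dir: east)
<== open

==> stack.push(x: east)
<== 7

==> maze.move(dir: east)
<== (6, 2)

==> maze.sense(dir: north)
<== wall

==> stack.pop()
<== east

==> maze.move(dir: west)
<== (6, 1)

==> maze.sense(dir: north)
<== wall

==> maze.sense(dir: west)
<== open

==> stack.push(x: west)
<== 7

==> maze.move(dir: west)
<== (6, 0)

==> maze.sense(dir: south)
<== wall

==> maze.sense(dir: north)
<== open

==> stack.push(x: north)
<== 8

==> maze.move(dir: north)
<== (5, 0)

==> maze.sense(dir: north)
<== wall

==> stack.pop()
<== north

==> maze.move(dir: south)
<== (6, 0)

==> stack.pop()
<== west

==> maze.move(dir: east)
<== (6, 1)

==> stack.pop()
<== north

==> maze.move(dir: south)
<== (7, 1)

==> stack.pop()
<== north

==> maze.move(dir: south)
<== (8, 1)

==> maze.sense(dir: west)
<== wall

==> stack.pop()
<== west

==> maze.move(dir: east)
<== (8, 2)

==> stack.pop()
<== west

==> maze.move(dir: east)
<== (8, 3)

==> stack.pop()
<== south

==> maze.move(dir: north)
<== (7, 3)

==> stack.pop()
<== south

==> maze.move(dir: north)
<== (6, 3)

==> maze.sense(dir: north)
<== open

==> stack.push(x: north)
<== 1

==> maze.move(dir: north)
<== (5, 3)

==> maze.sense(dir: east)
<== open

==> stack.push(x: east)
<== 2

==> maze.move(dir: east)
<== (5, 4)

==> maze.sense(dir: north)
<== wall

==> stack.pop()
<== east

==> maze.move(dir: west)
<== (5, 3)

==> maze.sense(dir: north)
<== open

==> stack.push(x: north)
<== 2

==> maze.move(dir: north)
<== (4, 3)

==> maze.sense(dir: north)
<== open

==> stack.push(x: north)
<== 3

==> maze.move(dir: north)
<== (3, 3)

==> maze.sense(dir: east)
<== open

==> stack.push(x: east)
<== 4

==> maze.move(dir: east)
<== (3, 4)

==> maze.sense(dir: north)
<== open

==> stack.push(x: north)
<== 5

==> maze.move(dir: north)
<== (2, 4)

==> maze.sense(dir: north)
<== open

==> stack.push(x: north)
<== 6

==> maze.move(dir: north)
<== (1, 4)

==> maze.sense(dir: north)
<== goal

==> maze.move(dir: north)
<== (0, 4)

Answer: (0, 4)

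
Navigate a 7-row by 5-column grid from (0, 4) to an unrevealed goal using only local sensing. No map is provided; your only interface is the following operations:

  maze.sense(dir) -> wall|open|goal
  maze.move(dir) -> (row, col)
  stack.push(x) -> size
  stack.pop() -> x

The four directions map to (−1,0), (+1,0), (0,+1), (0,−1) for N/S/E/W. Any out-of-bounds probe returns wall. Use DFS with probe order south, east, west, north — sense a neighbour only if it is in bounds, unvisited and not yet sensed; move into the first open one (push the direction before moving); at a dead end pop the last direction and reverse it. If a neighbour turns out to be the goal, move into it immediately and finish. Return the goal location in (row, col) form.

% maze.sense dir→south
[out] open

% stack.push x→south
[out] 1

% maze.move dir→south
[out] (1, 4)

% maze.sense dir→south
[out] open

% stack.push x→south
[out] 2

% maze.move dir→south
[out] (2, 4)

% maze.sense dir→south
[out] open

% stack.push x→south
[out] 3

% maze.move dir→south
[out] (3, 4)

% maze.sense dir→south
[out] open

% stack.push x→south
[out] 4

% maze.move dir→south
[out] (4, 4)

% maze.sense dir→south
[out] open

% stack.push x→south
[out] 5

% maze.move dir→south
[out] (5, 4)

% maze.sense dir→south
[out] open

% stack.push x→south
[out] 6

% maze.move dir→south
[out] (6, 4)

% maze.sense dir→west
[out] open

% stack.push x→west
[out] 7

% maze.move dir→west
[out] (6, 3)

% maze.sense dir→west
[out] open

% stack.push x→west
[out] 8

% maze.move dir→west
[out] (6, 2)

% maze.sense dir→west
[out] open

% stack.push x→west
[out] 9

% maze.move dir→west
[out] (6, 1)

% maze.sense dir→west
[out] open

% stack.push x→west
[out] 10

% maze.move dir→west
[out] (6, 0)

% maze.sense dir→north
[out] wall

% stack.pop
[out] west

% maze.move dir→east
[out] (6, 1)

% maze.sense dir→north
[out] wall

% stack.pop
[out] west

% maze.move dir→east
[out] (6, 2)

% maze.sense dir→north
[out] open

% stack.push x→north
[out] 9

% maze.move dir→north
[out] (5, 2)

% maze.sense dir→east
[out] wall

% maze.sense dir→north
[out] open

% stack.push x→north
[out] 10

% maze.move dir→north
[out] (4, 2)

% maze.sense dir→east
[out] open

% stack.push x→east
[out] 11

% maze.move dir→east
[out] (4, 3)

% maze.sense dir→north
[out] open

% stack.push x→north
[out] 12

% maze.move dir→north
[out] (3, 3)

% maze.sense dir→west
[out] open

% stack.push x→west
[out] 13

% maze.move dir→west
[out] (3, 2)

% maze.sense dir→west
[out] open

% stack.push x→west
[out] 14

% maze.move dir→west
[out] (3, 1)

% maze.sense dir→south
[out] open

% stack.push x→south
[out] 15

% maze.move dir→south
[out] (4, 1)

% maze.sense dir→west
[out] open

% stack.push x→west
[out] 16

% maze.move dir→west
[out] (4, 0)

% maze.sense dir→north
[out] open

% stack.push x→north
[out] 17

% maze.move dir→north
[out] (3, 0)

% maze.sense dir→north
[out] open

% stack.push x→north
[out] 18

% maze.move dir→north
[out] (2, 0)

% maze.sense dir→east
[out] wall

% maze.sense dir→north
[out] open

% stack.push x→north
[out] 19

% maze.move dir→north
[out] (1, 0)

% maze.sense dir→east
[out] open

% stack.push x→east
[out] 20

% maze.move dir→east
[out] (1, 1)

% maze.sense dir→east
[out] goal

% maze.move dir→east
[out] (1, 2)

Answer: (1, 2)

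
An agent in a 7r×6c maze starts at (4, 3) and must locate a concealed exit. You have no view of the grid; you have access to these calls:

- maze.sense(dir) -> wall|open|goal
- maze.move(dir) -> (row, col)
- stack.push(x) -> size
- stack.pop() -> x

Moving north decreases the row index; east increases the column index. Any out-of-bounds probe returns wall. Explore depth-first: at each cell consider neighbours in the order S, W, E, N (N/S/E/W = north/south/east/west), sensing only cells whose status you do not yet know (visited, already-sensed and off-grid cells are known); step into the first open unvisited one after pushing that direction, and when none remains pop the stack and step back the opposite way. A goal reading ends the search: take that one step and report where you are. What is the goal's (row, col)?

# 1. maze.sense(south) : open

# 2. stack.push(south) : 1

# 3. maze.move(south) : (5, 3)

# 4. maze.sense(south) : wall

# 5. maze.sense(west) : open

# 6. stack.push(west) : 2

# 7. maze.move(west) : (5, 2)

# 8. maze.sense(south) : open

# 9. stack.push(south) : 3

# 10. maze.move(south) : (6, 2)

# 11. maze.sense(west) : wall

# 12. stack.pop() : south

# 13. maze.move(north) : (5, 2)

# 14. maze.sense(west) : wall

# 15. maze.sense(north) : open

# 16. stack.push(north) : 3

# 17. maze.move(north) : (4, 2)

# 18. maze.sense(west) : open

# 19. stack.push(west) : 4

# 20. maze.move(west) : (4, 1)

# 21. maze.sense(west) : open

# 22. stack.push(west) : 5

# 23. maze.move(west) : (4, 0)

# 24. maze.sense(south) : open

# 25. stack.push(south) : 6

# 26. maze.move(south) : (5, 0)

# 27. maze.sense(south) : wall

# 28. stack.pop() : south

# 29. maze.move(north) : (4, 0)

# 30. maze.sense(north) : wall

# 31. stack.pop() : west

# 32. maze.move(east) : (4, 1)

# 33. maze.sense(north) : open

# 34. stack.push(north) : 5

# 35. maze.move(north) : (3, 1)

# 36. maze.sense(east) : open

# 37. stack.push(east) : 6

# 38. maze.move(east) : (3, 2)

# 39. maze.sense(east) : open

# 40. stack.push(east) : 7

# 41. maze.move(east) : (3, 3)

# 42. maze.sense(east) : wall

# 43. maze.sense(north) : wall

# 44. stack.pop() : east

# 45. maze.move(west) : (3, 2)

# 46. maze.sense(north) : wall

# 47. stack.pop() : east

# 48. maze.move(west) : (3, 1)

# 49. maze.sense(north) : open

# 50. stack.push(north) : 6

# 51. maze.move(north) : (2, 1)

# 52. maze.sense(west) : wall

# 53. maze.sense(north) : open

# 54. stack.push(north) : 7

# 55. maze.move(north) : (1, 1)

# 56. maze.sense(west) : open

# 57. stack.push(west) : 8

# 58. maze.move(west) : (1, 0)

# 59. maze.sense(north) : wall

# 60. stack.pop() : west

# 61. maze.move(east) : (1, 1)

# 62. maze.sense(east) : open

# 63. stack.push(east) : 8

# 64. maze.move(east) : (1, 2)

# 65. maze.sense(east) : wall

# 66. maze.sense(north) : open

# 67. stack.push(north) : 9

# 68. maze.move(north) : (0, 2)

# 69. maze.sense(west) : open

# 70. stack.push(west) : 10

# 71. maze.move(west) : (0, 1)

# 72. stack.pop() : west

# 73. maze.move(east) : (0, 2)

# 74. maze.sense(east) : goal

# 75. maze.move(east) : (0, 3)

Answer: (0, 3)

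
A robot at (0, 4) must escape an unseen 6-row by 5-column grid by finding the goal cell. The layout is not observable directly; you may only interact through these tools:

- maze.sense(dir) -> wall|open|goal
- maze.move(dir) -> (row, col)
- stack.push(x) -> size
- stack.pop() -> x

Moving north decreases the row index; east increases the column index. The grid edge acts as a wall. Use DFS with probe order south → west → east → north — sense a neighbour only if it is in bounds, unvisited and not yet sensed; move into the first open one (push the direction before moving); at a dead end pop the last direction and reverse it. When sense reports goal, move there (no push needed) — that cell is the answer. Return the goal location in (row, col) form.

→ sense(dir: south)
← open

→ push(x: south)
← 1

→ move(dir: south)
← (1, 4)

→ sense(dir: south)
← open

→ push(x: south)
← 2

→ move(dir: south)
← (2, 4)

→ sense(dir: south)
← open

→ push(x: south)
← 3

→ move(dir: south)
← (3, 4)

→ sense(dir: south)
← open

→ push(x: south)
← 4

→ move(dir: south)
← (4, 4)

→ sense(dir: south)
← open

→ push(x: south)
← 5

→ move(dir: south)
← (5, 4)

→ sense(dir: west)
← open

→ push(x: west)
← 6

→ move(dir: west)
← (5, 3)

→ sense(dir: west)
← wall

→ sense(dir: north)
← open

→ push(x: north)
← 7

→ move(dir: north)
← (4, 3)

→ sense(dir: west)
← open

→ push(x: west)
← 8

→ move(dir: west)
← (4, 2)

→ sense(dir: west)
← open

→ push(x: west)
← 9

→ move(dir: west)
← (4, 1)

→ sense(dir: south)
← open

→ push(x: south)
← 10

→ move(dir: south)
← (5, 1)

→ sense(dir: west)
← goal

→ move(dir: west)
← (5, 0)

Answer: (5, 0)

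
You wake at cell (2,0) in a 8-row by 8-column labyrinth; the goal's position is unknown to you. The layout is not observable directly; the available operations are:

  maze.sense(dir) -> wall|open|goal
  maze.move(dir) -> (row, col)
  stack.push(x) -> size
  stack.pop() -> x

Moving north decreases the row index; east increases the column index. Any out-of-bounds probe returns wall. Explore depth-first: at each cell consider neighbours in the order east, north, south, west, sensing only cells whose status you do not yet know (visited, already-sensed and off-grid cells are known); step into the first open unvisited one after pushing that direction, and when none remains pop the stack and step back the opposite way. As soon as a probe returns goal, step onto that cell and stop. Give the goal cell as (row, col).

Action: maze.sense[dir: east]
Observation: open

Action: stack.push[x: east]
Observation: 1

Action: maze.move[dir: east]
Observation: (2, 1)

Action: maze.sense[dir: east]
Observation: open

Action: stack.push[x: east]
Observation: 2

Action: maze.move[dir: east]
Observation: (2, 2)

Action: maze.sense[dir: east]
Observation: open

Action: stack.push[x: east]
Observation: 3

Action: maze.move[dir: east]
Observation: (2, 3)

Action: maze.sense[dir: east]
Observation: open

Action: stack.push[x: east]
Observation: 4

Action: maze.move[dir: east]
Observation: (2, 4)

Action: maze.sense[dir: east]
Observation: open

Action: stack.push[x: east]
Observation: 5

Action: maze.move[dir: east]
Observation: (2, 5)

Action: maze.sense[dir: east]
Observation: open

Action: stack.push[x: east]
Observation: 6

Action: maze.move[dir: east]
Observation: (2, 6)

Action: maze.sense[dir: east]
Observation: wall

Action: maze.sense[dir: north]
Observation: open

Action: stack.push[x: north]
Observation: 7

Action: maze.move[dir: north]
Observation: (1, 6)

Action: maze.sense[dir: east]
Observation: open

Action: stack.push[x: east]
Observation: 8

Action: maze.move[dir: east]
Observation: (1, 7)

Action: maze.sense[dir: north]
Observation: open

Action: stack.push[x: north]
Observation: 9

Action: maze.move[dir: north]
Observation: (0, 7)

Action: maze.sense[dir: west]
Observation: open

Action: stack.push[x: west]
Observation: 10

Action: maze.move[dir: west]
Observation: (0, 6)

Action: maze.sense[dir: west]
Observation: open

Action: stack.push[x: west]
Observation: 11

Action: maze.move[dir: west]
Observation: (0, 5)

Action: maze.sense[dir: south]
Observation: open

Action: stack.push[x: south]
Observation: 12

Action: maze.move[dir: south]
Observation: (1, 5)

Action: maze.sense[dir: west]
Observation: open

Action: stack.push[x: west]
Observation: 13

Action: maze.move[dir: west]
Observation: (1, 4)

Action: maze.sense[dir: north]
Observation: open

Action: stack.push[x: north]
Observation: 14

Action: maze.move[dir: north]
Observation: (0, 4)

Action: maze.sense[dir: west]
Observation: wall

Action: stack.pop[]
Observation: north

Action: maze.move[dir: south]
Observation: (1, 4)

Action: maze.sense[dir: west]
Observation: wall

Action: stack.pop[]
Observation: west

Action: maze.move[dir: east]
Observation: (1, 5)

Action: stack.pop[]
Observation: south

Action: maze.move[dir: north]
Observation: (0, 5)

Action: stack.pop[]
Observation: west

Action: maze.move[dir: east]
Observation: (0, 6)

Action: stack.pop[]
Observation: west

Action: maze.move[dir: east]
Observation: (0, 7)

Action: stack.pop[]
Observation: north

Action: maze.move[dir: south]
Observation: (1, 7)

Action: stack.pop[]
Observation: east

Action: maze.move[dir: west]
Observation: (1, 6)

Action: stack.pop[]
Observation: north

Action: maze.move[dir: south]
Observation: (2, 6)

Action: maze.sense[dir: south]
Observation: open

Action: stack.push[x: south]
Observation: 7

Action: maze.move[dir: south]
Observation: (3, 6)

Action: maze.sense[dir: east]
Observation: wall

Action: maze.sense[dir: south]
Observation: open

Action: stack.push[x: south]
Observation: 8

Action: maze.move[dir: south]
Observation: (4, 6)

Action: maze.sense[dir: east]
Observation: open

Action: stack.push[x: east]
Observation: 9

Action: maze.move[dir: east]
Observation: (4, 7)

Action: maze.sense[dir: south]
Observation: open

Action: stack.push[x: south]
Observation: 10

Action: maze.move[dir: south]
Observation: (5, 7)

Action: maze.sense[dir: south]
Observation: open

Action: stack.push[x: south]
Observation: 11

Action: maze.move[dir: south]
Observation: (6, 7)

Action: maze.sense[dir: south]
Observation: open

Action: stack.push[x: south]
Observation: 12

Action: maze.move[dir: south]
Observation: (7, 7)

Action: maze.sense[dir: west]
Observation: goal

Action: maze.move[dir: west]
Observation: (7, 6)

Answer: (7, 6)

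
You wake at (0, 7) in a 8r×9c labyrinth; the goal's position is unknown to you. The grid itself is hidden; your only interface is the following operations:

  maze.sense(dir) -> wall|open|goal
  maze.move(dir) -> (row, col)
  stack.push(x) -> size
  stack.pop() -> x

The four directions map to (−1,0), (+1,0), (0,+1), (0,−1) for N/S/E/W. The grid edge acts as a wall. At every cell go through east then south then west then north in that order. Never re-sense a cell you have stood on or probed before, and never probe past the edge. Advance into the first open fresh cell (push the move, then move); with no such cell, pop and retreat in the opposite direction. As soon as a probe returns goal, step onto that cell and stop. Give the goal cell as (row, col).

I run maze.sense passing dir: east, yielding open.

I use stack.push passing x: east, — result: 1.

Now I run maze.move passing dir: east, giving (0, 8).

Now I run maze.sense passing dir: south, and observe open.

Next I call stack.push passing x: south, yielding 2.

Invoking maze.move passing dir: south, : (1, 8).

I invoke maze.sense passing dir: south, and get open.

Using stack.push passing x: south, — result: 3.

I call maze.move passing dir: south, giving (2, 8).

Calling maze.sense passing dir: south, giving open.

Next I call stack.push passing x: south, giving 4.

Calling maze.move passing dir: south, and see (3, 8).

Calling maze.sense passing dir: south, giving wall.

Then maze.sense passing dir: west, and observe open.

I try stack.push passing x: west, giving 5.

Then maze.move passing dir: west, which returns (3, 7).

Now I run maze.sense passing dir: south, — result: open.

I run stack.push passing x: south, : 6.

Using maze.move passing dir: south, and observe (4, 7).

Next I call maze.sense passing dir: south, giving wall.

I invoke maze.sense passing dir: west, giving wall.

I try stack.pop(), and get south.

I run maze.move passing dir: north, → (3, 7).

I try maze.sense passing dir: west, which returns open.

Using stack.push passing x: west, : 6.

Using maze.move passing dir: west, and see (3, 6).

I call maze.sense passing dir: west, yielding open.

Then stack.push passing x: west, and observe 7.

Invoking maze.move passing dir: west, — result: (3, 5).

Invoking maze.sense passing dir: south, giving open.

Invoking stack.push passing x: south, : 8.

Then maze.move passing dir: south, and get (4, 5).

I invoke maze.sense passing dir: south, giving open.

I invoke stack.push passing x: south, → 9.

I use maze.move passing dir: south, and get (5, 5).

I try maze.sense passing dir: east, : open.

Now I run stack.push passing x: east, and observe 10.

Calling maze.move passing dir: east, and get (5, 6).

Then maze.sense passing dir: south, → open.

I call stack.push passing x: south, and get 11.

Using maze.move passing dir: south, → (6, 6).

I call maze.sense passing dir: east, which returns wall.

Invoking maze.sense passing dir: south, and see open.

I call stack.push passing x: south, → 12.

I invoke maze.move passing dir: south, → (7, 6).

Next I call maze.sense passing dir: east, → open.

Next I call stack.push passing x: east, and get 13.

I use maze.move passing dir: east, : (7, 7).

Next I call maze.sense passing dir: east, yielding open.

I invoke stack.push passing x: east, : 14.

I try maze.move passing dir: east, giving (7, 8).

I use maze.sense passing dir: north, and see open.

Next I call stack.push passing x: north, — result: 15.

I invoke maze.move passing dir: north, giving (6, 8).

I try maze.sense passing dir: north, → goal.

I call maze.move passing dir: north, and see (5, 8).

Answer: (5, 8)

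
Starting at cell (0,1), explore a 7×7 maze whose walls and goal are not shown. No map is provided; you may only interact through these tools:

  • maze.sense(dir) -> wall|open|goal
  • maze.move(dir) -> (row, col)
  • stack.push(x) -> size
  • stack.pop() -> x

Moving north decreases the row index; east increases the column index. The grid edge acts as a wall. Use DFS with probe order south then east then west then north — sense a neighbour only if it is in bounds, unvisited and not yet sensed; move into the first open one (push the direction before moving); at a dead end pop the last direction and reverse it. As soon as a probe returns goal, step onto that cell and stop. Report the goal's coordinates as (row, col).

> maze.sense south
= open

> stack.push south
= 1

> maze.move south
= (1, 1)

> maze.sense south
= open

> stack.push south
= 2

> maze.move south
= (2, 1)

> maze.sense south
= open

> stack.push south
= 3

> maze.move south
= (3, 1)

> maze.sense south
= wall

> maze.sense east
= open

> stack.push east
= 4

> maze.move east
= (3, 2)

> maze.sense south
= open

> stack.push south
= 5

> maze.move south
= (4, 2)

> maze.sense south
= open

> stack.push south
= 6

> maze.move south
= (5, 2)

> maze.sense south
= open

> stack.push south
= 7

> maze.move south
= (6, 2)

> maze.sense east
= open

> stack.push east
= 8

> maze.move east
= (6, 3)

> maze.sense east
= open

> stack.push east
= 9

> maze.move east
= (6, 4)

> maze.sense east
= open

> stack.push east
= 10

> maze.move east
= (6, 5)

> maze.sense east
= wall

> maze.sense north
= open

> stack.push north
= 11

> maze.move north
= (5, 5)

> maze.sense east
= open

> stack.push east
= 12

> maze.move east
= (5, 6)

> maze.sense north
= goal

> maze.move north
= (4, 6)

Answer: (4, 6)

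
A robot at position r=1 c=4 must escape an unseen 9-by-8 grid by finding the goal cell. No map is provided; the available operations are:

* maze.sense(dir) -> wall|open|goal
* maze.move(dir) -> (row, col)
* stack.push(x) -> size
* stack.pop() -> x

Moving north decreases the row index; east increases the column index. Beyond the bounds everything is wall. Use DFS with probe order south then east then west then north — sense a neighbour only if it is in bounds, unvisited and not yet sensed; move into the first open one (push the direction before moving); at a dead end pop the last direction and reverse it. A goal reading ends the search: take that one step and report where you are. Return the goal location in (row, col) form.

·→ sense(dir='south')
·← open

·→ push(x='south')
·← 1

·→ move(dir='south')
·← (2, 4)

·→ sense(dir='south')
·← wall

·→ sense(dir='east')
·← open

·→ push(x='east')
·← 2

·→ move(dir='east')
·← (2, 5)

·→ sense(dir='south')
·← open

·→ push(x='south')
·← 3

·→ move(dir='south')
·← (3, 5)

·→ sense(dir='south')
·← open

·→ push(x='south')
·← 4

·→ move(dir='south')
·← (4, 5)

·→ sense(dir='south')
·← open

·→ push(x='south')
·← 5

·→ move(dir='south')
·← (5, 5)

·→ sense(dir='south')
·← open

·→ push(x='south')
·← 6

·→ move(dir='south')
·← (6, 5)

·→ sense(dir='south')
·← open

·→ push(x='south')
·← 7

·→ move(dir='south')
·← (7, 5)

·→ sense(dir='south')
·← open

·→ push(x='south')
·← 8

·→ move(dir='south')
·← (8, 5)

·→ sense(dir='east')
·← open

·→ push(x='east')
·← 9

·→ move(dir='east')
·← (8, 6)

·→ sense(dir='east')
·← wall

·→ sense(dir='north')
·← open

·→ push(x='north')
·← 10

·→ move(dir='north')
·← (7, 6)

·→ sense(dir='east')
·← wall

·→ sense(dir='north')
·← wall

·→ pop()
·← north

·→ move(dir='south')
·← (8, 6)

·→ pop()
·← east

·→ move(dir='west')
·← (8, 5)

·→ sense(dir='west')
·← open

·→ push(x='west')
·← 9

·→ move(dir='west')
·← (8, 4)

·→ sense(dir='west')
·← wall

·→ sense(dir='north')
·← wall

·→ pop()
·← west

·→ move(dir='east')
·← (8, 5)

·→ pop()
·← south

·→ move(dir='north')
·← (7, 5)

·→ pop()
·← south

·→ move(dir='north')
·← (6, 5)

·→ sense(dir='west')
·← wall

·→ pop()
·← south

·→ move(dir='north')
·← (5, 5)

·→ sense(dir='east')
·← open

·→ push(x='east')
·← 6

·→ move(dir='east')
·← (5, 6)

·→ sense(dir='east')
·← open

·→ push(x='east')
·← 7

·→ move(dir='east')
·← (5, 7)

·→ sense(dir='south')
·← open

·→ push(x='south')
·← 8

·→ move(dir='south')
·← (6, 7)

·→ pop()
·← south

·→ move(dir='north')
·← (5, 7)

·→ sense(dir='north')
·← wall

·→ pop()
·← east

·→ move(dir='west')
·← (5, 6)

·→ sense(dir='north')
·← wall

·→ pop()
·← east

·→ move(dir='west')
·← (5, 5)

·→ sense(dir='west')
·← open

·→ push(x='west')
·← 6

·→ move(dir='west')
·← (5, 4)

·→ sense(dir='west')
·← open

·→ push(x='west')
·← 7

·→ move(dir='west')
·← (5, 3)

·→ sense(dir='south')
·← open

·→ push(x='south')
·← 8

·→ move(dir='south')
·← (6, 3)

·→ sense(dir='south')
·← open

·→ push(x='south')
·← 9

·→ move(dir='south')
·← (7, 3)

·→ sense(dir='west')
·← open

·→ push(x='west')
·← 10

·→ move(dir='west')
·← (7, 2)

·→ sense(dir='south')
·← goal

·→ move(dir='south')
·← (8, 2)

Answer: (8, 2)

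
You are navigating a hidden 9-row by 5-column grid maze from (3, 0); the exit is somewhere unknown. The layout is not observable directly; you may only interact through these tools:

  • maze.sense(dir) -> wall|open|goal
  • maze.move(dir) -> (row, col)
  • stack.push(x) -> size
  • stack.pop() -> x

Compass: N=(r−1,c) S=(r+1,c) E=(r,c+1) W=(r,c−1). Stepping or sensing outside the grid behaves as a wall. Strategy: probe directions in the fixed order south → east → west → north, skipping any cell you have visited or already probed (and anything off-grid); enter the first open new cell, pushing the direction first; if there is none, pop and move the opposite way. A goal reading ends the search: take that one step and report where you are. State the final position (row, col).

→ maze.sense(dir→south)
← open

→ stack.push(x→south)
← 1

→ maze.move(dir→south)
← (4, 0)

→ maze.sense(dir→south)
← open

→ stack.push(x→south)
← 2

→ maze.move(dir→south)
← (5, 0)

→ maze.sense(dir→south)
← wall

→ maze.sense(dir→east)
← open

→ stack.push(x→east)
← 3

→ maze.move(dir→east)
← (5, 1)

→ maze.sense(dir→south)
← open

→ stack.push(x→south)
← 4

→ maze.move(dir→south)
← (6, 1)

→ maze.sense(dir→south)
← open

→ stack.push(x→south)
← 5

→ maze.move(dir→south)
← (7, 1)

→ maze.sense(dir→south)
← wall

→ maze.sense(dir→east)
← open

→ stack.push(x→east)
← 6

→ maze.move(dir→east)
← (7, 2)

→ maze.sense(dir→south)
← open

→ stack.push(x→south)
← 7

→ maze.move(dir→south)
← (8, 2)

→ maze.sense(dir→east)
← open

→ stack.push(x→east)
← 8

→ maze.move(dir→east)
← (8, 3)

→ maze.sense(dir→east)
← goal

→ maze.move(dir→east)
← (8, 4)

Answer: (8, 4)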